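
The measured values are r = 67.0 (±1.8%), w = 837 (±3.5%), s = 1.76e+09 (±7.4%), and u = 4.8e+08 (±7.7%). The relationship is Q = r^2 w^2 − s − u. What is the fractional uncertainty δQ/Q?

0.312

Let p = r^2·w^2 = 3.14e+09. δp/p = √((2·δr/r)² + (2·δw/w)²) = √(0.00130 + 0.00490) = 0.0787, so δp = 2.48e+08.
Q = p − s − u: δQ = √(δp² + δs² + δu²) = √(6.13e+16 + 1.7e+16 + 1.37e+15) = 2.82e+08
Q = 9.05e+08, so δQ/Q = 2.82e+08/9.05e+08 = 0.312.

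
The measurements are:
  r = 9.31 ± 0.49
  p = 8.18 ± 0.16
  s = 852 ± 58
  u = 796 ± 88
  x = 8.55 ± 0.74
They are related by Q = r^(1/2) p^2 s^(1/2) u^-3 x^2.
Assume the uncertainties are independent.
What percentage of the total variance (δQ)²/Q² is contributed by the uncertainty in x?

20.9%

(δQ/Q)² = (½·δr/r)² + (2·δp/p)² + (½·δs/s)² + (-3·δu/u)² + (2·δx/x)²
  r term: (0.5×0.0526)² = 0.000693
  p term: (2×0.0196)² = 0.00153
  s term: (0.5×0.0681)² = 0.00116
  u term: (-3×0.111)² = 0.110
  x term: (2×0.0865)² = 0.0300
Total = 0.143. Share from x = 0.0300/0.143 = 0.209.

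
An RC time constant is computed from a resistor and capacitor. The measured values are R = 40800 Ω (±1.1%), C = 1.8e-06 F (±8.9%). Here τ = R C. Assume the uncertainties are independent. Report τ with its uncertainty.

0.0734 ± 0.00659 s

Products/powers → add relative errors in quadrature, weighted by exponent:
  (1·δR/R)² = (1×0.0110)² = 0.000121;  (1·δC/C)² = (1×0.0890)² = 0.00792
δτ/τ = √(0.00804) = 0.0897
τ = 0.0734 s, so δτ = 0.0897 × 0.0734 = 0.00659 s.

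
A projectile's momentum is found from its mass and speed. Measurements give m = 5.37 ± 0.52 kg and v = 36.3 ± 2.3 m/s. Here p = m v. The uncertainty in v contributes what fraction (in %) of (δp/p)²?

(δp/p)² = (1·δm/m)² + (1·δv/v)²
  m term: (1×0.0968)² = 0.00938
  v term: (1×0.0634)² = 0.00401
Total = 0.0134. Share from v = 0.00401/0.0134 = 0.300.

30.0%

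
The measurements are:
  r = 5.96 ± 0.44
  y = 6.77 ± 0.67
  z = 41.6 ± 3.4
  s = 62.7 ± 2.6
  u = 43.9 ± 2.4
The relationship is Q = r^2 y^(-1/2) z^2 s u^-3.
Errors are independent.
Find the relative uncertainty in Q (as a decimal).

Each factor contributes (exponent × relative error)² to (δQ/Q)²:
  (2·δr/r)² = (2×0.0738)² = 0.0218;  (−½·δy/y)² = (-0.5×0.0990)² = 0.00245;  (2·δz/z)² = (2×0.0817)² = 0.0267;  (1·δs/s)² = (1×0.0415)² = 0.00172;  (-3·δu/u)² = (-3×0.0547)² = 0.0269
δQ/Q = √(0.0796) = 0.282

0.282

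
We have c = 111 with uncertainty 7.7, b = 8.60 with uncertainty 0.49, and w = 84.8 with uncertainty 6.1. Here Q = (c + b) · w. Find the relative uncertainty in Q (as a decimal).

0.0966

Let u = c + b = 120. δu = √(δc² + δb²) = √(59.3 + 0.240) = 7.72, so δu/u = 0.0645.
Q is then a monomial in u, w:
δQ/Q = √((δu/u)² + (1·δw/w)²) = √(0.00416 + 0.00517) = 0.0966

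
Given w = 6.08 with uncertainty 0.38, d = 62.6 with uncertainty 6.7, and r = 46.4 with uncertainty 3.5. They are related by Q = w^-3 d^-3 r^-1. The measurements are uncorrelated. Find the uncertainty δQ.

Each factor contributes (exponent × relative error)² to (δQ/Q)²:
  (-3·δw/w)² = (-3×0.0625)² = 0.0352;  (-3·δd/d)² = (-3×0.107)² = 0.103;  (-1·δr/r)² = (-1×0.0754)² = 0.00569
δQ/Q = √(0.144) = 0.379
Q = 3.91e-10, so δQ = 0.379 × 3.91e-10 = 1.48e-10.

1.48e-10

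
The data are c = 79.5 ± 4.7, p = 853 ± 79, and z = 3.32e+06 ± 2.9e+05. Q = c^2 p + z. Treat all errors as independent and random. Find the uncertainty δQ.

8.6e+05

Let w = c^2·p = 5.39e+06. δw/w = √((2·δc/c)² + (1·δp/p)²) = √(0.0140 + 0.00858) = 0.150, so δw = 8.1e+05.
Q = w + z: δQ = √(δw² + δz²) = √(6.56e+11 + 8.41e+10) = 8.6e+05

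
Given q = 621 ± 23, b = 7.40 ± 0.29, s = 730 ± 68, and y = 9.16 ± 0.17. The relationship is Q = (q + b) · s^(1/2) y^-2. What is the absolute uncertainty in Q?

14.1

Let u = q + b = 628. δu = √(δq² + δb²) = √(529 + 0.0841) = 23.0, so δu/u = 0.0366.
Q is then a monomial in u, s, y:
δQ/Q = √((δu/u)² + (½·δs/s)² + (-2·δy/y)²) = √(0.00134 + 0.00217 + 0.00138) = 0.0699
Q = 202, so δQ = 0.0699 × 202 = 14.1.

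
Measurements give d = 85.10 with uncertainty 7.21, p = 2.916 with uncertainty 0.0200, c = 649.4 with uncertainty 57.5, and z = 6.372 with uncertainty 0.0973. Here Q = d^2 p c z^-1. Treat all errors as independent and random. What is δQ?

4.13e+05

Products/powers → add relative errors in quadrature, weighted by exponent:
  (2·δd/d)² = (2×0.0847)² = 0.0287;  (1·δp/p)² = (1×0.00686)² = 4.7e-05;  (1·δc/c)² = (1×0.0885)² = 0.00784;  (-1·δz/z)² = (-1×0.0153)² = 0.000233
δQ/Q = √(0.0368) = 0.192
Q = 2.152e+06, so δQ = 0.192 × 2.152e+06 = 4.13e+05.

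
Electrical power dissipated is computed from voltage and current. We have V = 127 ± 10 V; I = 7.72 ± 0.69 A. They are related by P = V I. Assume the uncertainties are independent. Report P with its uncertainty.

980 ± 117 W

Each factor contributes (exponent × relative error)² to (δP/P)²:
  (1·δV/V)² = (1×0.0787)² = 0.00620;  (1·δI/I)² = (1×0.0894)² = 0.00799
δP/P = √(0.0142) = 0.119
P = 980 W, so δP = 0.119 × 980 = 117 W.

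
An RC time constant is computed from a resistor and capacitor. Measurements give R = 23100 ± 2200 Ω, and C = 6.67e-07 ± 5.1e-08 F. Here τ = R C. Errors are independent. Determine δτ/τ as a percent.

12.2%

Products/powers → add relative errors in quadrature, weighted by exponent:
  (1·δR/R)² = (1×0.0952)² = 0.00907;  (1·δC/C)² = (1×0.0765)² = 0.00585
δτ/τ = √(0.0149) = 0.122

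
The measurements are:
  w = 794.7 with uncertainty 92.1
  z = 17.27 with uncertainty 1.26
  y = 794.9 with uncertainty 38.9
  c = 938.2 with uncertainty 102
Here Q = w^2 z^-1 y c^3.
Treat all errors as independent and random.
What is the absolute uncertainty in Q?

9.83e+15

Since Q is a product/quotient, work with relative uncertainties:
  (2·δw/w)² = (2×0.116)² = 0.0537;  (-1·δz/z)² = (-1×0.0730)² = 0.00532;  (1·δy/y)² = (1×0.0489)² = 0.00239;  (3·δc/c)² = (3×0.109)² = 0.106
δQ/Q = √(0.168) = 0.410
Q = 2.401e+16, so δQ = 0.410 × 2.401e+16 = 9.83e+15.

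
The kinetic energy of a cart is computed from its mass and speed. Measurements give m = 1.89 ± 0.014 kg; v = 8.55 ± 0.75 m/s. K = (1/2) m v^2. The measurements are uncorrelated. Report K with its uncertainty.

69.1 ± 12.1 J

Products/powers → add relative errors in quadrature, weighted by exponent:
  (1·δm/m)² = (1×0.00741)² = 5.49e-05;  (2·δv/v)² = (2×0.0877)² = 0.0308
δK/K = √(0.0308) = 0.176
K = 69.1 J, so δK = 0.176 × 69.1 = 12.1 J.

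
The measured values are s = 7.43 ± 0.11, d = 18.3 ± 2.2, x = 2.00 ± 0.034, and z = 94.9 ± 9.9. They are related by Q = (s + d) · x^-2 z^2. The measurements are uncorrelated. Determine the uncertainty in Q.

Let u = s + d = 25.7. δu = √(δs² + δd²) = √(0.0121 + 4.84) = 2.20, so δu/u = 0.0856.
Q is then a monomial in u, x, z:
δQ/Q = √((δu/u)² + (-2·δx/x)² + (2·δz/z)²) = √(0.00733 + 0.00116 + 0.0435) = 0.228
Q = 57900, so δQ = 0.228 × 57900 = 13200.

13200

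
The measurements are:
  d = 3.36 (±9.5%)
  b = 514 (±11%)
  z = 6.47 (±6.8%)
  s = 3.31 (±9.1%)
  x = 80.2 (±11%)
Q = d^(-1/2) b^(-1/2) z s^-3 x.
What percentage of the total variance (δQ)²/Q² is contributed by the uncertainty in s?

(δQ/Q)² = (−½·δd/d)² + (−½·δb/b)² + (1·δz/z)² + (-3·δs/s)² + (1·δx/x)²
  d term: (-0.5×0.0950)² = 0.00226
  b term: (-0.5×0.110)² = 0.00302
  z term: (1×0.0680)² = 0.00462
  s term: (-3×0.0910)² = 0.0745
  x term: (1×0.110)² = 0.0121
Total = 0.0965. Share from s = 0.0745/0.0965 = 0.772.

77.2%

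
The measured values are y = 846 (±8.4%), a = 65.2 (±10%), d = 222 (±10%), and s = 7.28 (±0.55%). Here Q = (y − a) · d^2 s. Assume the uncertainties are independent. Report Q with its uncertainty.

(2.80 ± 0.616) × 10^8

Let u = y − a = 781. δu = √(δy² + δa²) = √(5050 + 42.5) = 71.4, so δu/u = 0.0914.
Q is then a monomial in u, d, s:
δQ/Q = √((δu/u)² + (2·δd/d)² + (1·δs/s)²) = √(0.00835 + 0.0400 + 3.03e-05) = 0.220
Q = 2.8e+08, so δQ = 0.220 × 2.8e+08 = 6.16e+07.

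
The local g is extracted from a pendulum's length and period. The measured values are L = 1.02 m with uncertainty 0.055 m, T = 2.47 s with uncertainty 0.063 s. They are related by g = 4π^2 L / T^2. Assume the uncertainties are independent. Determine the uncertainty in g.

For a monomial g ∝ L, T^-2, fractional errors add in quadrature:
  (1·δL/L)² = (1×0.0539)² = 0.00291;  (-2·δT/T)² = (-2×0.0255)² = 0.00260
δg/g = √(0.00551) = 0.0742
g = 6.60 m/s^2, so δg = 0.0742 × 6.60 = 0.490 m/s^2.

0.490 m/s^2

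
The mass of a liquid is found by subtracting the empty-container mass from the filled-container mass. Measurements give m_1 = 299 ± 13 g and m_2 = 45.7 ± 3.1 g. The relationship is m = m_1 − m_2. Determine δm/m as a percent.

5.28%

Absolute uncertainties add in quadrature for a linear combination:
  (δm_1)² = 169;  (δm_2)² = 9.61
δm = √(179) = 13.4 g
m = 253 g, so δm/m = 13.4/253 = 0.0528.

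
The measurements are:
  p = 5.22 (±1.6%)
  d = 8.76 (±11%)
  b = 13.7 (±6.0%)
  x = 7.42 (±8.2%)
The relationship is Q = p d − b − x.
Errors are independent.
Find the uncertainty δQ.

Let w = p·d = 45.7. δw/w = √((1·δp/p)² + (1·δd/d)²) = √(0.000256 + 0.0121) = 0.111, so δw = 5.08.
Q = w − b − x: δQ = √(δw² + δb² + δx²) = √(25.8 + 0.676 + 0.370) = 5.18

5.18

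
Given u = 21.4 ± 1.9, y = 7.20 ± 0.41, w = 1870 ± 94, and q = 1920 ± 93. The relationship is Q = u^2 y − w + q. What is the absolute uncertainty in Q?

Let p = u^2·y = 3300. δp/p = √((2·δu/u)² + (1·δy/y)²) = √(0.0315 + 0.00324) = 0.186, so δp = 615.
Q = p − w + q: δQ = √(δp² + δw² + δq²) = √(3.78e+05 + 8840 + 8650) = 629

629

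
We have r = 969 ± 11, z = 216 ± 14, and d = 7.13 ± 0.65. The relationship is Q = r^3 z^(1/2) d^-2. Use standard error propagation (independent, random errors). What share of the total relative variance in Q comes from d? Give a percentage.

(δQ/Q)² = (3·δr/r)² + (½·δz/z)² + (-2·δd/d)²
  r term: (3×0.0114)² = 0.00116
  z term: (0.5×0.0648)² = 0.00105
  d term: (-2×0.0912)² = 0.0332
Total = 0.0355. Share from d = 0.0332/0.0355 = 0.938.

93.8%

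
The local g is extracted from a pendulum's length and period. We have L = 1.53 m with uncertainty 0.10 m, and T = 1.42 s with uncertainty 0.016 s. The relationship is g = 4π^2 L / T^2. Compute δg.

2.07 m/s^2

For a monomial g ∝ L, T^-2, fractional errors add in quadrature:
  (1·δL/L)² = (1×0.0654)² = 0.00427;  (-2·δT/T)² = (-2×0.0113)² = 0.000508
δg/g = √(0.00478) = 0.0691
g = 30.0 m/s^2, so δg = 0.0691 × 30.0 = 2.07 m/s^2.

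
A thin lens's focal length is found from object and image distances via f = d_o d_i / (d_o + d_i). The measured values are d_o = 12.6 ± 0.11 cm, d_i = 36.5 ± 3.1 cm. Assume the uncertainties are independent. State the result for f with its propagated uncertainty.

9.37 ± 0.213 cm

∂f/∂d_o = (d_i/(d_o+d_i))² = 0.553;  ∂f/∂d_i = (d_o/(d_o+d_i))² = 0.0659
δf = √((∂f/∂d_o · δd_o)² + (∂f/∂d_i · δd_i)²) = √(0.00370 + 0.0417) = 0.213 cm
f = 9.37 cm.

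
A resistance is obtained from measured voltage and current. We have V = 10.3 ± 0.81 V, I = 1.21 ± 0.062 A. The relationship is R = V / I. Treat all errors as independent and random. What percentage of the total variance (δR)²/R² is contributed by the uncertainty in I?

29.8%

(δR/R)² = (1·δV/V)² + (-1·δI/I)²
  V term: (1×0.0786)² = 0.00618
  I term: (-1×0.0512)² = 0.00263
Total = 0.00881. Share from I = 0.00263/0.00881 = 0.298.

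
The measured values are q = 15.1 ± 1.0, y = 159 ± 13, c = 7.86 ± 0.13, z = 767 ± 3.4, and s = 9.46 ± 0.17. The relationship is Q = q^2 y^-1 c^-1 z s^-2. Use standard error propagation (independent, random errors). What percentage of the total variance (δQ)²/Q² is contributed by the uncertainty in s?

5.00%

(δQ/Q)² = (2·δq/q)² + (-1·δy/y)² + (-1·δc/c)² + (1·δz/z)² + (-2·δs/s)²
  q term: (2×0.0662)² = 0.0175
  y term: (-1×0.0818)² = 0.00668
  c term: (-1×0.0165)² = 0.000274
  z term: (1×0.00443)² = 1.97e-05
  s term: (-2×0.0180)² = 0.00129
Total = 0.0258. Share from s = 0.00129/0.0258 = 0.0500.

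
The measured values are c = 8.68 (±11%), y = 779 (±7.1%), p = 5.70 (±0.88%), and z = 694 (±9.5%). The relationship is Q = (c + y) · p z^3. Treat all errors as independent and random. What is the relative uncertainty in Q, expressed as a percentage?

29.4%

Let u = c + y = 788. δu = √(δc² + δy²) = √(0.912 + 3060) = 55.3, so δu/u = 0.0702.
Q is then a monomial in u, p, z:
δQ/Q = √((δu/u)² + (1·δp/p)² + (3·δz/z)²) = √(0.00493 + 7.74e-05 + 0.0812) = 0.294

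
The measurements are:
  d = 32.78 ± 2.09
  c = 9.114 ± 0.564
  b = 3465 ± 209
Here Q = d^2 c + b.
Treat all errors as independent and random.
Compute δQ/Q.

0.106

Let p = d^2·c = 9793. δp/p = √((2·δd/d)² + (1·δc/c)²) = √(0.0163 + 0.00383) = 0.142, so δp = 1390.
Q = p + b: δQ = √(δp² + δb²) = √(1.93e+06 + 43700) = 1400
Q = 13260, so δQ/Q = 1400/13260 = 0.106.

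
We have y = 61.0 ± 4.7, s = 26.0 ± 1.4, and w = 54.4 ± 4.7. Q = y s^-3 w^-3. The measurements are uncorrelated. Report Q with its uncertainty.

(2.16 ± 0.679) × 10^-8

Q is a product of powers, so relative uncertainties combine in quadrature:
  (1·δy/y)² = (1×0.0770)² = 0.00594;  (-3·δs/s)² = (-3×0.0538)² = 0.0261;  (-3·δw/w)² = (-3×0.0864)² = 0.0672
δQ/Q = √(0.0992) = 0.315
Q = 2.16e-08, so δQ = 0.315 × 2.16e-08 = 6.79e-09.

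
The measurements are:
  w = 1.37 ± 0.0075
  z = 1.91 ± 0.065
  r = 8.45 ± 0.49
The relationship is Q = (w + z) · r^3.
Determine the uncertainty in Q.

347

Let u = w + z = 3.28. δu = √(δw² + δz²) = √(5.62e-05 + 0.00423) = 0.0654, so δu/u = 0.0199.
Q is then a monomial in u, r:
δQ/Q = √((δu/u)² + (3·δr/r)²) = √(0.000398 + 0.0303) = 0.175
Q = 1980, so δQ = 0.175 × 1980 = 347.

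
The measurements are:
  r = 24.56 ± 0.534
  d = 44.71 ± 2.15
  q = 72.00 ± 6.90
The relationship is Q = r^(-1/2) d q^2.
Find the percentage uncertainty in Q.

Products/powers → add relative errors in quadrature, weighted by exponent:
  (−½·δr/r)² = (-0.5×0.0217)² = 0.000118;  (1·δd/d)² = (1×0.0481)² = 0.00231;  (2·δq/q)² = (2×0.0958)² = 0.0367
δQ/Q = √(0.0392) = 0.198

19.8%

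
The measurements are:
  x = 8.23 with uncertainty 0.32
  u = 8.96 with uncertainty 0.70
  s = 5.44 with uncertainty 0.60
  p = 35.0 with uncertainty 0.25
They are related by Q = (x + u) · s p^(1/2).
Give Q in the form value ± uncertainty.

553 ± 65.9

Let w = x + u = 17.2. δw = √(δx² + δu²) = √(0.102 + 0.490) = 0.770, so δw/w = 0.0448.
Q is then a monomial in w, s, p:
δQ/Q = √((δw/w)² + (1·δs/s)² + (½·δp/p)²) = √(0.00200 + 0.0122 + 1.28e-05) = 0.119
Q = 553, so δQ = 0.119 × 553 = 65.9.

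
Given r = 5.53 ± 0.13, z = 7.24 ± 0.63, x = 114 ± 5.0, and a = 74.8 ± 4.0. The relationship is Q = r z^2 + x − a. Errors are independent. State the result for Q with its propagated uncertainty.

Let p = r·z^2 = 290. δp/p = √((1·δr/r)² + (2·δz/z)²) = √(0.000553 + 0.0303) = 0.176, so δp = 50.9.
Q = p + x − a: δQ = √(δp² + δx² + δa²) = √(2590 + 25.0 + 16.0) = 51.3
Q = 329.

329 ± 51.3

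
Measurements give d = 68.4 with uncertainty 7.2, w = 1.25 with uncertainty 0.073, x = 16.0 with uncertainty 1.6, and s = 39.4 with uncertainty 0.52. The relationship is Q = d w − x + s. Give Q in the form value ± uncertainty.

Let p = d·w = 85.5. δp/p = √((1·δd/d)² + (1·δw/w)²) = √(0.0111 + 0.00341) = 0.120, so δp = 10.3.
Q = p − x + s: δQ = √(δp² + δx² + δs²) = √(106 + 2.56 + 0.270) = 10.4
Q = 109.

109 ± 10.4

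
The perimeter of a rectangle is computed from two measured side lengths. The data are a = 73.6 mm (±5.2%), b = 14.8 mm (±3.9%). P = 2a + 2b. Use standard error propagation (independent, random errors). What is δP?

7.74 mm

For a sum/difference, combine absolute errors in quadrature:
  (2·δa)² = 58.6;  (2·δb)² = 1.33
δP = √(59.9) = 7.74 mm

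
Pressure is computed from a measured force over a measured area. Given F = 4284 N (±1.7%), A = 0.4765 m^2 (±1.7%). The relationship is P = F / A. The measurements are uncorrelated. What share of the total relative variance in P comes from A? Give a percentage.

(δP/P)² = (1·δF/F)² + (-1·δA/A)²
  F term: (1×0.0170)² = 0.000289
  A term: (-1×0.0170)² = 0.000289
Total = 0.000578. Share from A = 0.000289/0.000578 = 0.500.

50.0%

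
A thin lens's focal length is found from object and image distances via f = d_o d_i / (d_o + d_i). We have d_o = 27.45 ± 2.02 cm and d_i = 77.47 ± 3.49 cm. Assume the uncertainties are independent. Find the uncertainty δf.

1.13 cm

∂f/∂d_o = (d_i/(d_o+d_i))² = 0.545;  ∂f/∂d_i = (d_o/(d_o+d_i))² = 0.0684
δf = √((∂f/∂d_o · δd_o)² + (∂f/∂d_i · δd_i)²) = √(1.21 + 0.0571) = 1.13 cm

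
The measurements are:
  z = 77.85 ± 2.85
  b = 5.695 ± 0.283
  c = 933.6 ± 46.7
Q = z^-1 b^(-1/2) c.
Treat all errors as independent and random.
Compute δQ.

Q is a product of powers, so relative uncertainties combine in quadrature:
  (-1·δz/z)² = (-1×0.0366)² = 0.00134;  (−½·δb/b)² = (-0.5×0.0497)² = 0.000617;  (1·δc/c)² = (1×0.0500)² = 0.00250
δQ/Q = √(0.00446) = 0.0668
Q = 5.025, so δQ = 0.0668 × 5.025 = 0.336.

0.336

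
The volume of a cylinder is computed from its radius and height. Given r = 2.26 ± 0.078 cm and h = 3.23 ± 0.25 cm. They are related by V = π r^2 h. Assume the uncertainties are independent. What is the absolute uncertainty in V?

5.38 cm^3

Relative error in a monomial: (δV/V)² = Σ (nᵢ · δxᵢ/xᵢ)².
  (2·δr/r)² = (2×0.0345)² = 0.00476;  (1·δh/h)² = (1×0.0774)² = 0.00599
δV/V = √(0.0108) = 0.104
V = 51.8 cm^3, so δV = 0.104 × 51.8 = 5.38 cm^3.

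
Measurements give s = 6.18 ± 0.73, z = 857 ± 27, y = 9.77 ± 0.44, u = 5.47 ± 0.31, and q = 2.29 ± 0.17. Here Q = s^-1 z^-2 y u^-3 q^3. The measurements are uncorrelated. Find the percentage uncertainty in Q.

Relative error in a monomial: (δQ/Q)² = Σ (nᵢ · δxᵢ/xᵢ)².
  (-1·δs/s)² = (-1×0.118)² = 0.0140;  (-2·δz/z)² = (-2×0.0315)² = 0.00397;  (1·δy/y)² = (1×0.0450)² = 0.00203;  (-3·δu/u)² = (-3×0.0567)² = 0.0289;  (3·δq/q)² = (3×0.0742)² = 0.0496
δQ/Q = √(0.0985) = 0.314

31.4%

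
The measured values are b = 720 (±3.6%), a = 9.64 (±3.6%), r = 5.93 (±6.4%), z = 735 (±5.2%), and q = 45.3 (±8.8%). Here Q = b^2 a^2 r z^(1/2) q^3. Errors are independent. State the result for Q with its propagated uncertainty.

(7.20 ± 2.10) × 10^14

For a monomial Q ∝ b^2, a^2, r, z^(1/2), q^3, fractional errors add in quadrature:
  (2·δb/b)² = (2×0.0360)² = 0.00518;  (2·δa/a)² = (2×0.0360)² = 0.00518;  (1·δr/r)² = (1×0.0640)² = 0.00410;  (½·δz/z)² = (0.5×0.0520)² = 0.000676;  (3·δq/q)² = (3×0.0880)² = 0.0697
δQ/Q = √(0.0848) = 0.291
Q = 7.2e+14, so δQ = 0.291 × 7.2e+14 = 2.1e+14.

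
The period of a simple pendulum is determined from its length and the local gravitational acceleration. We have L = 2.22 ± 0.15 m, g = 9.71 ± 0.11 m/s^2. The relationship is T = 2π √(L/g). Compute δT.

Relative error in a monomial: (δT/T)² = Σ (nᵢ · δxᵢ/xᵢ)².
  (½·δL/L)² = (0.5×0.0676)² = 0.00114;  (−½·δg/g)² = (-0.5×0.0113)² = 3.21e-05
δT/T = √(0.00117) = 0.0343
T = 3.00 s, so δT = 0.0343 × 3.00 = 0.103 s.

0.103 s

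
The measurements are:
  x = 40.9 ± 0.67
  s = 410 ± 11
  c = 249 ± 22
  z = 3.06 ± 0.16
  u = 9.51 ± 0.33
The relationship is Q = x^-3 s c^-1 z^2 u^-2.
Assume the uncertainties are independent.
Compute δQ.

4.07e-07

Q is a product of powers, so relative uncertainties combine in quadrature:
  (-3·δx/x)² = (-3×0.0164)² = 0.00242;  (1·δs/s)² = (1×0.0268)² = 0.000720;  (-1·δc/c)² = (-1×0.0884)² = 0.00781;  (2·δz/z)² = (2×0.0523)² = 0.0109;  (-2·δu/u)² = (-2×0.0347)² = 0.00482
δQ/Q = √(0.0267) = 0.163
Q = 2.49e-06, so δQ = 0.163 × 2.49e-06 = 4.07e-07.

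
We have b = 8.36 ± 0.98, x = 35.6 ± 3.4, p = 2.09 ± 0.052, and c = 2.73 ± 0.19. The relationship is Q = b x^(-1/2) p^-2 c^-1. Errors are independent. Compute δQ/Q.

For a monomial Q ∝ b, x^(-1/2), p^-2, c^-1, fractional errors add in quadrature:
  (1·δb/b)² = (1×0.117)² = 0.0137;  (−½·δx/x)² = (-0.5×0.0955)² = 0.00228;  (-2·δp/p)² = (-2×0.0249)² = 0.00248;  (-1·δc/c)² = (-1×0.0696)² = 0.00484
δQ/Q = √(0.0233) = 0.153

0.153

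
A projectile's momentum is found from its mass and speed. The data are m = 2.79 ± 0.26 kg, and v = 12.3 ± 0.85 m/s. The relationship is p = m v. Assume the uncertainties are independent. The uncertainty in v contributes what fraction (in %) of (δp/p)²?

35.5%

(δp/p)² = (1·δm/m)² + (1·δv/v)²
  m term: (1×0.0932)² = 0.00868
  v term: (1×0.0691)² = 0.00478
Total = 0.0135. Share from v = 0.00478/0.0135 = 0.355.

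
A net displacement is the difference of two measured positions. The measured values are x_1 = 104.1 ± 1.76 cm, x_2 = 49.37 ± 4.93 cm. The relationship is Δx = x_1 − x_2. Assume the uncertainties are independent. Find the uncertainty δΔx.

5.23 cm

Δx is a linear combination, so absolute uncertainties add in quadrature:
  (δx_1)² = 3.10;  (δx_2)² = 24.3
δΔx = √(27.4) = 5.23 cm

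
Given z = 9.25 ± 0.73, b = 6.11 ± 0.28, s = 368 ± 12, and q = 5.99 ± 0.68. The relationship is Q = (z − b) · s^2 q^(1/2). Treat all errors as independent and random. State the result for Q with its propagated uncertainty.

Let u = z − b = 3.14. δu = √(δz² + δb²) = √(0.533 + 0.0784) = 0.782, so δu/u = 0.249.
Q is then a monomial in u, s, q:
δQ/Q = √((δu/u)² + (2·δs/s)² + (½·δq/q)²) = √(0.0620 + 0.00425 + 0.00322) = 0.264
Q = 1.04e+06, so δQ = 0.264 × 1.04e+06 = 2.74e+05.

(1.04 ± 0.274) × 10^6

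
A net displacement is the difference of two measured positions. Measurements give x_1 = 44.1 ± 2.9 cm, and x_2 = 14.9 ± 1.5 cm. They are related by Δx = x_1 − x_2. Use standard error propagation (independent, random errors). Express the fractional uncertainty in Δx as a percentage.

Sums and differences: (δΔx)² = Σ (cᵢ δxᵢ)².
  (δx_1)² = 8.41;  (δx_2)² = 2.25
δΔx = √(10.7) = 3.26 cm
Δx = 29.2 cm, so δΔx/Δx = 3.26/29.2 = 0.112.

11.2%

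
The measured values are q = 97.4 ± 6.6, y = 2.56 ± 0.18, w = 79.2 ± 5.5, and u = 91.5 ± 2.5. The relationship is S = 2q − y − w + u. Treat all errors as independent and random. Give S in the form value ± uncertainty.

Each term contributes (cᵢ δxᵢ)² to (δS)²:
  (2·δq)² = 174;  (δy)² = 0.0324;  (δw)² = 30.2;  (δu)² = 6.25
δS = √(211) = 14.5
S = 205.

205 ± 14.5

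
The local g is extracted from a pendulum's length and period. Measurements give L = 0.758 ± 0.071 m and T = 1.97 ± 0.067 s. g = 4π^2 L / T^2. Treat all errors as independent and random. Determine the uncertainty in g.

0.893 m/s^2

Products/powers → add relative errors in quadrature, weighted by exponent:
  (1·δL/L)² = (1×0.0937)² = 0.00877;  (-2·δT/T)² = (-2×0.0340)² = 0.00463
δg/g = √(0.0134) = 0.116
g = 7.71 m/s^2, so δg = 0.116 × 7.71 = 0.893 m/s^2.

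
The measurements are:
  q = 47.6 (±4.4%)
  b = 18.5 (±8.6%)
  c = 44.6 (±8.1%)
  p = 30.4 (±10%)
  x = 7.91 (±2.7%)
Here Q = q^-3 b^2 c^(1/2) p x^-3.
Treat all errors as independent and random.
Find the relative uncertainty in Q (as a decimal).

Relative error in a monomial: (δQ/Q)² = Σ (nᵢ · δxᵢ/xᵢ)².
  (-3·δq/q)² = (-3×0.0440)² = 0.0174;  (2·δb/b)² = (2×0.0860)² = 0.0296;  (½·δc/c)² = (0.5×0.0810)² = 0.00164;  (1·δp/p)² = (1×0.100)² = 0.0100;  (-3·δx/x)² = (-3×0.0270)² = 0.00656
δQ/Q = √(0.0652) = 0.255

0.255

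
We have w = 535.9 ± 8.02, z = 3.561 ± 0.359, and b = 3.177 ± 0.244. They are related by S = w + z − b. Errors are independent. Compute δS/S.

S is a linear combination, so absolute uncertainties add in quadrature:
  (δw)² = 64.3;  (δz)² = 0.129;  (δb)² = 0.0595
δS = √(64.5) = 8.03
S = 536.3, so δS/S = 8.03/536.3 = 0.0150.

0.0150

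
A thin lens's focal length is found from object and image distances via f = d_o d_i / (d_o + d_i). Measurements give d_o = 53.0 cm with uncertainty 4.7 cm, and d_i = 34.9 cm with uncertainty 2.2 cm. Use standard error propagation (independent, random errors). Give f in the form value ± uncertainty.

∂f/∂d_o = (d_i/(d_o+d_i))² = 0.158;  ∂f/∂d_i = (d_o/(d_o+d_i))² = 0.364
δf = √((∂f/∂d_o · δd_o)² + (∂f/∂d_i · δd_i)²) = √(0.549 + 0.640) = 1.09 cm
f = 21.0 cm.

21.0 ± 1.09 cm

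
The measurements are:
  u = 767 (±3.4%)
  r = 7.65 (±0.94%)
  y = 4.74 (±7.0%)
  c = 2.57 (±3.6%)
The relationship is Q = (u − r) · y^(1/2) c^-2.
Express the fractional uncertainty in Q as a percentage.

8.71%

Let w = u − r = 759. δw = √(δu² + δr²) = √(680 + 0.00517) = 26.1, so δw/w = 0.0343.
Q is then a monomial in w, y, c:
δQ/Q = √((δw/w)² + (½·δy/y)² + (-2·δc/c)²) = √(0.00118 + 0.00123 + 0.00518) = 0.0871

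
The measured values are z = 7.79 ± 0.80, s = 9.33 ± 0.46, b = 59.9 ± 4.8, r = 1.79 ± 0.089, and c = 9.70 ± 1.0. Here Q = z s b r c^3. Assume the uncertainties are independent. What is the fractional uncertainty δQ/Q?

Each factor contributes (exponent × relative error)² to (δQ/Q)²:
  (1·δz/z)² = (1×0.103)² = 0.0105;  (1·δs/s)² = (1×0.0493)² = 0.00243;  (1·δb/b)² = (1×0.0801)² = 0.00642;  (1·δr/r)² = (1×0.0497)² = 0.00247;  (3·δc/c)² = (3×0.103)² = 0.0957
δQ/Q = √(0.118) = 0.343

0.343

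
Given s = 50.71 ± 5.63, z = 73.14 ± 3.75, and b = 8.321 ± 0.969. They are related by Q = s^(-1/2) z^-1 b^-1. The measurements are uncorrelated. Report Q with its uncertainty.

(2.307 ± 0.320) × 10^-4

Since Q is a product/quotient, work with relative uncertainties:
  (−½·δs/s)² = (-0.5×0.111)² = 0.00308;  (-1·δz/z)² = (-1×0.0513)² = 0.00263;  (-1·δb/b)² = (-1×0.116)² = 0.0136
δQ/Q = √(0.0193) = 0.139
Q = 0.0002307, so δQ = 0.139 × 0.0002307 = 3.2e-05.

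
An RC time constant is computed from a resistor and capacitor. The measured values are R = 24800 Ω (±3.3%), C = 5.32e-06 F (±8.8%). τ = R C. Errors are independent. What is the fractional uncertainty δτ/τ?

Products/powers → add relative errors in quadrature, weighted by exponent:
  (1·δR/R)² = (1×0.0330)² = 0.00109;  (1·δC/C)² = (1×0.0880)² = 0.00774
δτ/τ = √(0.00883) = 0.0940

0.0940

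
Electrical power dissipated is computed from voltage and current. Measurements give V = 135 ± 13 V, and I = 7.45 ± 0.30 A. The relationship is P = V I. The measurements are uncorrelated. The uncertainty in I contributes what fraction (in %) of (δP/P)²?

14.9%

(δP/P)² = (1·δV/V)² + (1·δI/I)²
  V term: (1×0.0963)² = 0.00927
  I term: (1×0.0403)² = 0.00162
Total = 0.0109. Share from I = 0.00162/0.0109 = 0.149.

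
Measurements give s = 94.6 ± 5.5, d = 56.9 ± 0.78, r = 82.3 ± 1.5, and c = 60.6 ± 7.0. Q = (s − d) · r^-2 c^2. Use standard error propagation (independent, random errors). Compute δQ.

Let u = s − d = 37.7. δu = √(δs² + δd²) = √(30.2 + 0.608) = 5.56, so δu/u = 0.147.
Q is then a monomial in u, r, c:
δQ/Q = √((δu/u)² + (-2·δr/r)² + (2·δc/c)²) = √(0.0217 + 0.00133 + 0.0534) = 0.276
Q = 20.4, so δQ = 0.276 × 20.4 = 5.65.

5.65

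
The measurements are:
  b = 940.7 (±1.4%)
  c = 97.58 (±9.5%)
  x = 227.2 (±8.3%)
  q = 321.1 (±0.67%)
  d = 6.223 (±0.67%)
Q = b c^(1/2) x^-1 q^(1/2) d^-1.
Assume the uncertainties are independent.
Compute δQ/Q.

Products/powers → add relative errors in quadrature, weighted by exponent:
  (1·δb/b)² = (1×0.0140)² = 0.000196;  (½·δc/c)² = (0.5×0.0950)² = 0.00226;  (-1·δx/x)² = (-1×0.0830)² = 0.00689;  (½·δq/q)² = (0.5×0.00670)² = 1.12e-05;  (-1·δd/d)² = (-1×0.00670)² = 4.49e-05
δQ/Q = √(0.00940) = 0.0969

0.0969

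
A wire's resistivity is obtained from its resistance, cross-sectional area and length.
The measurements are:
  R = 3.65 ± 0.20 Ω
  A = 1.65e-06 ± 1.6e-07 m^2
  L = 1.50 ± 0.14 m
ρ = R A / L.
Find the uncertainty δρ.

5.83e-07 Ω·m

For a monomial ρ ∝ R, A, L^-1, fractional errors add in quadrature:
  (1·δR/R)² = (1×0.0548)² = 0.00300;  (1·δA/A)² = (1×0.0970)² = 0.00940;  (-1·δL/L)² = (-1×0.0933)² = 0.00871
δρ/ρ = √(0.0211) = 0.145
ρ = 4.01e-06 Ω·m, so δρ = 0.145 × 4.01e-06 = 5.83e-07 Ω·m.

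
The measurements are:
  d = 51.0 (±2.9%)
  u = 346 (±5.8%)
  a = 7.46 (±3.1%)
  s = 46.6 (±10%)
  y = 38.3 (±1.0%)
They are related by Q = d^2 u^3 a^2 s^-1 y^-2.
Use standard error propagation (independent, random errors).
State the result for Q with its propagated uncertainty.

Relative error in a monomial: (δQ/Q)² = Σ (nᵢ · δxᵢ/xᵢ)².
  (2·δd/d)² = (2×0.0290)² = 0.00336;  (3·δu/u)² = (3×0.0580)² = 0.0303;  (2·δa/a)² = (2×0.0310)² = 0.00384;  (-1·δs/s)² = (-1×0.100)² = 0.0100;  (-2·δy/y)² = (-2×0.0100)² = 0.000400
δQ/Q = √(0.0479) = 0.219
Q = 8.77e+07, so δQ = 0.219 × 8.77e+07 = 1.92e+07.

(8.77 ± 1.92) × 10^7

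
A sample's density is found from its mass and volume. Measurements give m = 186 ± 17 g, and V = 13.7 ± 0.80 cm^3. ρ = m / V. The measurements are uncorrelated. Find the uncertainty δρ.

For a monomial ρ ∝ m, V^-1, fractional errors add in quadrature:
  (1·δm/m)² = (1×0.0914)² = 0.00835;  (-1·δV/V)² = (-1×0.0584)² = 0.00341
δρ/ρ = √(0.0118) = 0.108
ρ = 13.6 g/cm^3, so δρ = 0.108 × 13.6 = 1.47 g/cm^3.

1.47 g/cm^3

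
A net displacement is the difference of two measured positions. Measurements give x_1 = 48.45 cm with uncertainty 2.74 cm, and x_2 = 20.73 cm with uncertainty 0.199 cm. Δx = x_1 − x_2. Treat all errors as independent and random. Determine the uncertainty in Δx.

For a sum/difference, combine absolute errors in quadrature:
  (δx_1)² = 7.51;  (δx_2)² = 0.0396
δΔx = √(7.55) = 2.75 cm

2.75 cm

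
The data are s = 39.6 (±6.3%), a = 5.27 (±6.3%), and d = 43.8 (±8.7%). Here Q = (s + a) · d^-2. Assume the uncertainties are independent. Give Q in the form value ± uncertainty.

0.0234 ± 0.00428

Let u = s + a = 44.9. δu = √(δs² + δa²) = √(6.22 + 0.110) = 2.52, so δu/u = 0.0561.
Q is then a monomial in u, d:
δQ/Q = √((δu/u)² + (-2·δd/d)²) = √(0.00315 + 0.0303) = 0.183
Q = 0.0234, so δQ = 0.183 × 0.0234 = 0.00428.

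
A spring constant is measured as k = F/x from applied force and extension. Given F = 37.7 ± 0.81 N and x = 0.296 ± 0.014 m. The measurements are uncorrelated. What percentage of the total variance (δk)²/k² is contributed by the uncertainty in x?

(δk/k)² = (1·δF/F)² + (-1·δx/x)²
  F term: (1×0.0215)² = 0.000462
  x term: (-1×0.0473)² = 0.00224
Total = 0.00270. Share from x = 0.00224/0.00270 = 0.829.

82.9%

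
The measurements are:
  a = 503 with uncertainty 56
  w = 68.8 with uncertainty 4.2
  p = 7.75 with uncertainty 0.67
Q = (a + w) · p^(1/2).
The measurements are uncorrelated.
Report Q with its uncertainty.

1590 ± 171

Let u = a + w = 572. δu = √(δa² + δw²) = √(3140 + 17.6) = 56.2, so δu/u = 0.0982.
Q is then a monomial in u, p:
δQ/Q = √((δu/u)² + (½·δp/p)²) = √(0.00965 + 0.00187) = 0.107
Q = 1590, so δQ = 0.107 × 1590 = 171.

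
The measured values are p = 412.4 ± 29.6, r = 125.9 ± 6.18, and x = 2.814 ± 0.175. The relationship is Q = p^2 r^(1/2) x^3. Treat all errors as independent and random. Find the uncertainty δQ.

Products/powers → add relative errors in quadrature, weighted by exponent:
  (2·δp/p)² = (2×0.0718)² = 0.0206;  (½·δr/r)² = (0.5×0.0491)² = 0.000602;  (3·δx/x)² = (3×0.0622)² = 0.0348
δQ/Q = √(0.0560) = 0.237
Q = 4.252e+07, so δQ = 0.237 × 4.252e+07 = 1.01e+07.

1.01e+07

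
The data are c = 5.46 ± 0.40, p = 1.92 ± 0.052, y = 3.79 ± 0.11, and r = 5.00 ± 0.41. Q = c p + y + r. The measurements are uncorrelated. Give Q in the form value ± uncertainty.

19.3 ± 0.922

Let w = c·p = 10.5. δw/w = √((1·δc/c)² + (1·δp/p)²) = √(0.00537 + 0.000734) = 0.0781, so δw = 0.819.
Q = w + y + r: δQ = √(δw² + δy² + δr²) = √(0.670 + 0.0121 + 0.168) = 0.922
Q = 19.3.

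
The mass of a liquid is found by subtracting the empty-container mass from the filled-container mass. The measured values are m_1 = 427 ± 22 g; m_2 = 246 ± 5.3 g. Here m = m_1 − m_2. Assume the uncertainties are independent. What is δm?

22.6 g

For a sum/difference, combine absolute errors in quadrature:
  (δm_1)² = 484;  (δm_2)² = 28.1
δm = √(512) = 22.6 g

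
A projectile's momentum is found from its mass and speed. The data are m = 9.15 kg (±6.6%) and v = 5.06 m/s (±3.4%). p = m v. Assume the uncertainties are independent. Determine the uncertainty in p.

3.44 kg·m/s

Since p is a product/quotient, work with relative uncertainties:
  (1·δm/m)² = (1×0.0660)² = 0.00436;  (1·δv/v)² = (1×0.0340)² = 0.00116
δp/p = √(0.00551) = 0.0742
p = 46.3 kg·m/s, so δp = 0.0742 × 46.3 = 3.44 kg·m/s.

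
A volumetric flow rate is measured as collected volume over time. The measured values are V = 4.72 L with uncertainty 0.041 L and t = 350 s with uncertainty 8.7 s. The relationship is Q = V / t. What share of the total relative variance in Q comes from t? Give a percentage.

89.1%

(δQ/Q)² = (1·δV/V)² + (-1·δt/t)²
  V term: (1×0.00869)² = 7.55e-05
  t term: (-1×0.0249)² = 0.000618
Total = 0.000693. Share from t = 0.000618/0.000693 = 0.891.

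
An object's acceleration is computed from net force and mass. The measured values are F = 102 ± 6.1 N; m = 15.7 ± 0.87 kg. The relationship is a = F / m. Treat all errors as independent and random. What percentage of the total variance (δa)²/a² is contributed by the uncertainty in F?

(δa/a)² = (1·δF/F)² + (-1·δm/m)²
  F term: (1×0.0598)² = 0.00358
  m term: (-1×0.0554)² = 0.00307
Total = 0.00665. Share from F = 0.00358/0.00665 = 0.538.

53.8%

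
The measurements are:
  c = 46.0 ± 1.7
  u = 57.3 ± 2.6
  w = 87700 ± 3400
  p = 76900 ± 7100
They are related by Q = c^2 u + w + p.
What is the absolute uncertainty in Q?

Let h = c^2·u = 1.21e+05. δh/h = √((2·δc/c)² + (1·δu/u)²) = √(0.00546 + 0.00206) = 0.0867, so δh = 10500.
Q = h + w + p: δQ = √(δh² + δw² + δp²) = √(1.11e+08 + 1.16e+07 + 5.04e+07) = 13100

13100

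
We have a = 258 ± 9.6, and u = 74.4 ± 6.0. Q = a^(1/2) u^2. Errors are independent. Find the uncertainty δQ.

14400

Since Q is a product/quotient, work with relative uncertainties:
  (½·δa/a)² = (0.5×0.0372)² = 0.000346;  (2·δu/u)² = (2×0.0806)² = 0.0260
δQ/Q = √(0.0264) = 0.162
Q = 88900, so δQ = 0.162 × 88900 = 14400.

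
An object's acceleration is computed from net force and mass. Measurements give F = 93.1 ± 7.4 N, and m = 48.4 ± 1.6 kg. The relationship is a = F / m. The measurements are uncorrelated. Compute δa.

Each factor contributes (exponent × relative error)² to (δa/a)²:
  (1·δF/F)² = (1×0.0795)² = 0.00632;  (-1·δm/m)² = (-1×0.0331)² = 0.00109
δa/a = √(0.00741) = 0.0861
a = 1.92 m/s^2, so δa = 0.0861 × 1.92 = 0.166 m/s^2.

0.166 m/s^2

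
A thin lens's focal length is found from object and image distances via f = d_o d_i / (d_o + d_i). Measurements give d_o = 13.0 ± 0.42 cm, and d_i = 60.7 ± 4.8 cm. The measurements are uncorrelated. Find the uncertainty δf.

0.322 cm

∂f/∂d_o = (d_i/(d_o+d_i))² = 0.678;  ∂f/∂d_i = (d_o/(d_o+d_i))² = 0.0311
δf = √((∂f/∂d_o · δd_o)² + (∂f/∂d_i · δd_i)²) = √(0.0812 + 0.0223) = 0.322 cm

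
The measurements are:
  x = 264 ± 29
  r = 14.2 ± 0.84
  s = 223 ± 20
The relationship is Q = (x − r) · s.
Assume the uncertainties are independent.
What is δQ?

Let u = x − r = 250. δu = √(δx² + δr²) = √(841 + 0.706) = 29.0, so δu/u = 0.116.
Q is then a monomial in u, s:
δQ/Q = √((δu/u)² + (1·δs/s)²) = √(0.0135 + 0.00804) = 0.147
Q = 55700, so δQ = 0.147 × 55700 = 8170.

8170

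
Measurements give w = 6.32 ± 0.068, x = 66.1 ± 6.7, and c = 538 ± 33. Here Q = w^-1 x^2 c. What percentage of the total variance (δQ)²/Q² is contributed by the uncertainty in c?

(δQ/Q)² = (-1·δw/w)² + (2·δx/x)² + (1·δc/c)²
  w term: (-1×0.0108)² = 0.000116
  x term: (2×0.101)² = 0.0411
  c term: (1×0.0613)² = 0.00376
Total = 0.0450. Share from c = 0.00376/0.0450 = 0.0837.

8.37%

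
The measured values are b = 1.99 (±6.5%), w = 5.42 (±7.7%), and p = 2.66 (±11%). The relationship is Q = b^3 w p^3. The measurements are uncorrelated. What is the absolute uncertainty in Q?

314

Each factor contributes (exponent × relative error)² to (δQ/Q)²:
  (3·δb/b)² = (3×0.0650)² = 0.0380;  (1·δw/w)² = (1×0.0770)² = 0.00593;  (3·δp/p)² = (3×0.110)² = 0.109
δQ/Q = √(0.153) = 0.391
Q = 804, so δQ = 0.391 × 804 = 314.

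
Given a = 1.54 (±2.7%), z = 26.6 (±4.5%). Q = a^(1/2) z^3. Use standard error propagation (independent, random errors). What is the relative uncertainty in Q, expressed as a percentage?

Products/powers → add relative errors in quadrature, weighted by exponent:
  (½·δa/a)² = (0.5×0.0270)² = 0.000182;  (3·δz/z)² = (3×0.0450)² = 0.0182
δQ/Q = √(0.0184) = 0.136

13.6%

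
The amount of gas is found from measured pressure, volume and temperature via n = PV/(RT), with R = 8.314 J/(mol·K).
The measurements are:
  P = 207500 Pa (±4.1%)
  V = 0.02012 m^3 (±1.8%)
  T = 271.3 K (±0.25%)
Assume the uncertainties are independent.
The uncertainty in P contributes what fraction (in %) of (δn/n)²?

83.6%

(δn/n)² = (1·δP/P)² + (1·δV/V)² + (-1·δT/T)²
  P term: (1×0.0410)² = 0.00168
  V term: (1×0.0180)² = 0.000324
  T term: (-1×0.00250)² = 6.25e-06
Total = 0.00201. Share from P = 0.00168/0.00201 = 0.836.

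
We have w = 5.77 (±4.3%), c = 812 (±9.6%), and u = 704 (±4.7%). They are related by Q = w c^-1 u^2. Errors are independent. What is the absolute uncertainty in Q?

497

Q is a product of powers, so relative uncertainties combine in quadrature:
  (1·δw/w)² = (1×0.0430)² = 0.00185;  (-1·δc/c)² = (-1×0.0960)² = 0.00922;  (2·δu/u)² = (2×0.0470)² = 0.00884
δQ/Q = √(0.0199) = 0.141
Q = 3520, so δQ = 0.141 × 3520 = 497.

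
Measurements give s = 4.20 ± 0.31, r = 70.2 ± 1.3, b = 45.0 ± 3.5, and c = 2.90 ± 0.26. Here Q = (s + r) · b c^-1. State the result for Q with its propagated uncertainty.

Let u = s + r = 74.4. δu = √(δs² + δr²) = √(0.0961 + 1.69) = 1.34, so δu/u = 0.0180.
Q is then a monomial in u, b, c:
δQ/Q = √((δu/u)² + (1·δb/b)² + (-1·δc/c)²) = √(0.000323 + 0.00605 + 0.00804) = 0.120
Q = 1150, so δQ = 0.120 × 1150 = 139.

1150 ± 139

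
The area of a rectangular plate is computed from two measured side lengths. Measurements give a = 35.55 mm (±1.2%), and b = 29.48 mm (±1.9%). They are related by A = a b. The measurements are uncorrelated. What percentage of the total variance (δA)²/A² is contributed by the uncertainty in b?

(δA/A)² = (1·δa/a)² + (1·δb/b)²
  a term: (1×0.0120)² = 0.000144
  b term: (1×0.0190)² = 0.000361
Total = 0.000505. Share from b = 0.000361/0.000505 = 0.715.

71.5%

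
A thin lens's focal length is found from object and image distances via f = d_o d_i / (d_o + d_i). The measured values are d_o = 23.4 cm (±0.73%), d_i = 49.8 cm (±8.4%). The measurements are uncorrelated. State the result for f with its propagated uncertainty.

∂f/∂d_o = (d_i/(d_o+d_i))² = 0.463;  ∂f/∂d_i = (d_o/(d_o+d_i))² = 0.102
δf = √((∂f/∂d_o · δd_o)² + (∂f/∂d_i · δd_i)²) = √(0.00625 + 0.183) = 0.435 cm
f = 15.9 cm.

15.9 ± 0.435 cm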